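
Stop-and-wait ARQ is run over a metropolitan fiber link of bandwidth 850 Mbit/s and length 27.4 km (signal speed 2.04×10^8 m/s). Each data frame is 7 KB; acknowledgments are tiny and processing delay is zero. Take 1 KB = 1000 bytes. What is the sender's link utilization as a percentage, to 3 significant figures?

19.7 %

t_tx = L/R = 56000/850000000 = 6.58824e-05 s.
t_prop = 27400/204000000 = 0.000134314 s; RTT = 0.000268627 s.
Cycle = t_tx + RTT = 0.00033451 s.
Utilization = t_tx / cycle = 6.58824e-05/0.00033451 = 19.7 %.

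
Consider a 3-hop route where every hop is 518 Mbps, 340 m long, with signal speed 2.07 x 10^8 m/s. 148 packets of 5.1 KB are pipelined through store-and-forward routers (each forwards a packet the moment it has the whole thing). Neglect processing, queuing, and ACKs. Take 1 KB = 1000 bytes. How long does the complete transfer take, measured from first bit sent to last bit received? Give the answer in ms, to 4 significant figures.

Per-hop transmission t_tx = L/R = 40800/518000000 = 0.0787645 ms.
Per-hop propagation t_prop = 340/2.07e+08 = 0.00164251 ms.
Pipeline fill: first packet needs 3·t_tx to clear all hops; remaining 147 packets each add one t_tx.
Total = (3+148-1)·t_tx + 3·t_prop = 150·0.0787645 + 3·0.00164251 = 11.82 ms.

11.82 ms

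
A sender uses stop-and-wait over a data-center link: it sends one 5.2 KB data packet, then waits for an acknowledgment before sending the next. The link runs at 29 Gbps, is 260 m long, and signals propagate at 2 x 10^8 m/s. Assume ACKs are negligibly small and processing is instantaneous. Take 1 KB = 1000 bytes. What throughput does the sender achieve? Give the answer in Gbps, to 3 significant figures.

10.3 Gbps

t_tx = L/R = 41600/29000000000 = 1.43448e-06 s.
t_prop = 260/200000000 = 1.3e-06 s; RTT = 2.6e-06 s.
Cycle = t_tx + RTT = 4.03448e-06 s.
Throughput = L / cycle = 41600 / 4.03448e-06 = 10.3 Gbps.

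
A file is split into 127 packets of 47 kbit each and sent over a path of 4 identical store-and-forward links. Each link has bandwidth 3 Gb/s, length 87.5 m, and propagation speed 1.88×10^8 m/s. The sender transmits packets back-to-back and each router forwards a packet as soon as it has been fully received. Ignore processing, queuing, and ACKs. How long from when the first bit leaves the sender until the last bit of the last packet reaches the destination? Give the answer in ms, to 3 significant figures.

Per-hop transmission t_tx = L/R = 47000/3000000000 = 0.0156667 ms.
Per-hop propagation t_prop = 87.5/188000000 = 0.000465426 ms.
Pipeline fill: first packet needs 4·t_tx to clear all hops; remaining 126 packets each add one t_tx.
Total = (4+127-1)·t_tx + 4·t_prop = 130·0.0156667 + 4·0.000465426 = 2.04 ms.

2.04 ms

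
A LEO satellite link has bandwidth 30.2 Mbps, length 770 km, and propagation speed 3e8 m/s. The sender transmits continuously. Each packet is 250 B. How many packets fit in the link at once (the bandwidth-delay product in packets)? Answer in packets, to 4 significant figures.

Propagation delay = 770000 / 300000000 = 0.00256667 s.
BDP = R × t_prop = 30200000 × 0.00256667 = 77513.3 bits.
In packets of 2000 bits: 38.76 packets.

38.76 packets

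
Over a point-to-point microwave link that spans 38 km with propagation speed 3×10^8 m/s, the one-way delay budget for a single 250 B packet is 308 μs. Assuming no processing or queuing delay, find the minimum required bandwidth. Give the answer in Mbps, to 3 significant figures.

L = 2000 bits.
Propagation delay = 38000 / 300000000 = 126.667 μs.
Transmission budget = 308 − 126.667 = 181.333 μs.
R ≥ L / t_tx = 2000 bits / 0.000181333 s = 11.0 Mbps.

11.0 Mbps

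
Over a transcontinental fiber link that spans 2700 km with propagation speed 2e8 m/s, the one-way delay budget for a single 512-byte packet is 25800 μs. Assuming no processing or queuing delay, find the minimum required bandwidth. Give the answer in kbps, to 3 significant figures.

L = 4096 bits.
Propagation delay = 2700000 / 200000000 = 13500 μs.
Transmission budget = 25800 − 13500 = 12300 μs.
R ≥ L / t_tx = 4096 bits / 0.0123 s = 333 kbps.

333 kbps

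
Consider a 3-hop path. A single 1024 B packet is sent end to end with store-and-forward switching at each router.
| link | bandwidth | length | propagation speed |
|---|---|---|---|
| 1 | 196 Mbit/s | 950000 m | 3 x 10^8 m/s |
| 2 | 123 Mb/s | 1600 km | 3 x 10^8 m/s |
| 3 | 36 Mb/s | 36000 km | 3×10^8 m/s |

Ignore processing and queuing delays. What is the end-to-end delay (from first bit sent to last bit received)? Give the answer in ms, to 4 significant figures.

L = 1024 × 8 = 8192 bits.
Transmission delays (L/R per hop): 0.0417959, 0.0666016, 0.227556 ms; sum = 0.335953 ms.
Propagation delays (d/s per hop): 3.16667, 5.33333, 120 ms; sum = 128.5 ms.
End-to-end = 128.8 ms.

128.8 ms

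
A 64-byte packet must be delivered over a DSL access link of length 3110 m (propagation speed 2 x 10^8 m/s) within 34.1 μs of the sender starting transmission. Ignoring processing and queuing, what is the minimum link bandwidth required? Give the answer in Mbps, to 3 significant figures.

27.6 Mbps

L = 512 bits.
Propagation delay = 3110 / 200000000 = 15.55 μs.
Transmission budget = 34.1 − 15.55 = 18.55 μs.
R ≥ L / t_tx = 512 bits / 1.855e-05 s = 27.6 Mbps.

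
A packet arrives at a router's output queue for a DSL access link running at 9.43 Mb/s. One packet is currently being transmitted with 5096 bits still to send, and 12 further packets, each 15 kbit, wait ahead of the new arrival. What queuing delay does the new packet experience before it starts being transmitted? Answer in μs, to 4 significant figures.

Each queued packet: L/R = 15000/9430000 = 1590.67 μs.
12 queued → 19088 μs.
Plus remaining 5096 bits of current packet: 540.403 μs.
Queuing delay = 19630 μs.

19630 μs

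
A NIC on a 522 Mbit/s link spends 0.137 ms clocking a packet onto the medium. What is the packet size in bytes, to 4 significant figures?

L = R × t_tx = 522000000 b/s × 0.000137 s = 71514 bits.
In bytes: 71514 / 8 = 8939 bytes.

8939 bytes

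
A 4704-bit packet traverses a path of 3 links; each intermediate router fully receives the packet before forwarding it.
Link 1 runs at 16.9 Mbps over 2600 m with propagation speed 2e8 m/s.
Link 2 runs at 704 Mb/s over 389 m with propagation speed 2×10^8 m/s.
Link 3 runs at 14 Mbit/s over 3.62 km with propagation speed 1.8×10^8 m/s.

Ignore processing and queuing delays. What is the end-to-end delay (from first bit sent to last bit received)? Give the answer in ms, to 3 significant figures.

0.656 ms

Transmission delays (L/R per hop): 0.278343, 0.00668182, 0.336 ms; sum = 0.621025 ms.
Propagation delays (d/s per hop): 0.013, 0.001945, 0.0201111 ms; sum = 0.0350561 ms.
End-to-end = 0.656 ms.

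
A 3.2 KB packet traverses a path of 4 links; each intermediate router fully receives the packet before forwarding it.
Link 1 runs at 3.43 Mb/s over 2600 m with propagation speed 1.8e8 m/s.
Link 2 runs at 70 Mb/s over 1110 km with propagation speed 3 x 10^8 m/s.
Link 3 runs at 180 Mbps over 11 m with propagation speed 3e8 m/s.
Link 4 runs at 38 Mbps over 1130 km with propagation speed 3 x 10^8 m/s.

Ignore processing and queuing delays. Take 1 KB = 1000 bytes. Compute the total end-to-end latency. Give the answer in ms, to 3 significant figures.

L = 25600 bits.
Transmission delays (L/R per hop): 7.46356, 0.365714, 0.142222, 0.673684 ms; sum = 8.64518 ms.
Propagation delays (d/s per hop): 0.0144444, 3.7, 3.66667e-05, 3.76667 ms; sum = 7.48115 ms.
End-to-end = 16.1 ms.

16.1 ms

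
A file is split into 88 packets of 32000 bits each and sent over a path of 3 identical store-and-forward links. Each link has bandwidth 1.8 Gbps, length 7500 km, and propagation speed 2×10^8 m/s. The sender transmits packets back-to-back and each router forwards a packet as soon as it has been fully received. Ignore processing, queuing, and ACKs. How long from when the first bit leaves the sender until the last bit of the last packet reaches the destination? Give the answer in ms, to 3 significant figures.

Per-hop transmission t_tx = L/R = 32000/1800000000 = 0.0177778 ms.
Per-hop propagation t_prop = 7500000/200000000 = 37.5 ms.
Pipeline fill: first packet needs 3·t_tx to clear all hops; remaining 87 packets each add one t_tx.
Total = (3+88-1)·t_tx + 3·t_prop = 90·0.0177778 + 3·37.5 = 114 ms.

114 ms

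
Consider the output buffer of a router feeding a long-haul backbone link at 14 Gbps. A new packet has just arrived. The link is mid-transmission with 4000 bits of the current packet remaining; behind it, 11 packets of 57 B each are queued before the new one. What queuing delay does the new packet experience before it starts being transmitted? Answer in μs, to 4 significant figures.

Each queued packet: L/R = 456/14000000000 = 0.0325714 μs.
11 queued → 0.358286 μs.
Plus remaining 4000 bits of current packet: 0.285714 μs.
Queuing delay = 0.6440 μs.

0.6440 μs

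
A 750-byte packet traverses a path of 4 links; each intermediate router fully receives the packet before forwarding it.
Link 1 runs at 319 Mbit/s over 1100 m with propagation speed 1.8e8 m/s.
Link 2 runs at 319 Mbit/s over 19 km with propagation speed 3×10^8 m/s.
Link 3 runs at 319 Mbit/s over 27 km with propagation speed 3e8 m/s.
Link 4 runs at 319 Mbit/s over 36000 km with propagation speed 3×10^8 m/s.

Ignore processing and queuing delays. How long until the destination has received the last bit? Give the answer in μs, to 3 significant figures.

L = 750 × 8 = 6000 bits.
Transmission delay per hop = L/R = 6000/319000000 = 18.8088 μs; 4 hops → 75.2351 μs.
Propagation delays (d/s per hop): 6.11111, 63.3333, 90, 120000 μs; sum = 120159 μs.
End-to-end = 120000 μs.

120000 μs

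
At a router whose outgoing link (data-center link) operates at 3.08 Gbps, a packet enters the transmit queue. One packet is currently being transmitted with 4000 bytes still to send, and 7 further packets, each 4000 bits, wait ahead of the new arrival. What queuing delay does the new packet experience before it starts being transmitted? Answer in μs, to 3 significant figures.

19.5 μs

Each queued packet: L/R = 4000/3080000000 = 1.2987 μs.
7 queued → 9.09091 μs.
Plus remaining 32000 bits of current packet: 10.3896 μs.
Queuing delay = 19.5 μs.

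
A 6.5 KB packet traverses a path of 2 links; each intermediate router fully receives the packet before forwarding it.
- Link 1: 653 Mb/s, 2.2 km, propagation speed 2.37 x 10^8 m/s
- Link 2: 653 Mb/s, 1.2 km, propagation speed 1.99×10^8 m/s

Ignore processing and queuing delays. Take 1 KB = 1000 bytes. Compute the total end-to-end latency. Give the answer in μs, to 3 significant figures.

175 μs

L = 52000 bits.
Transmission delay per hop = L/R = 52000/653000000 = 79.6325 μs; 2 hops → 159.265 μs.
Propagation delays (d/s per hop): 9.2827, 6.03015 μs; sum = 15.3129 μs.
End-to-end = 175 μs.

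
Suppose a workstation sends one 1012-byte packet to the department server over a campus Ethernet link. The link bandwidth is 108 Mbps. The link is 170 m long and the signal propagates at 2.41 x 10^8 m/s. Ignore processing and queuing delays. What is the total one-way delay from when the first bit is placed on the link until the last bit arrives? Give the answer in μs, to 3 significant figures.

75.7 μs

L = 1012 × 8 = 8096 bits.
Transmission delay = L/R = 8096 / 108000000 = 74.963 μs.
Propagation delay = d/s = 170 m / 241000000 m/s = 0.705394 μs.
Total = 75.7 μs.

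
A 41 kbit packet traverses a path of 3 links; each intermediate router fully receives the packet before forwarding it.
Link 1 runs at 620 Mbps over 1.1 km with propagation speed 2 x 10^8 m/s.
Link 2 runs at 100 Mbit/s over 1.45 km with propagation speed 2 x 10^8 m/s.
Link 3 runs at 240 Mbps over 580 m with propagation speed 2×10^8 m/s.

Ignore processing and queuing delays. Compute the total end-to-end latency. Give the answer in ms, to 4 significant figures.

L = 41000 bits.
Transmission delays (L/R per hop): 0.066129, 0.41, 0.170833 ms; sum = 0.646962 ms.
Propagation delays (d/s per hop): 0.0055, 0.00725, 0.0029 ms; sum = 0.01565 ms.
End-to-end = 0.6626 ms.

0.6626 ms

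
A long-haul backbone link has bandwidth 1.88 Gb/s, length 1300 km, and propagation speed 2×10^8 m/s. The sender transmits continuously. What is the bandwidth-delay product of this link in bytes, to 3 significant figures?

Propagation delay = 1300000 / 200000000 = 0.0065 s.
BDP = R × t_prop = 1880000000 × 0.0065 = 12220000 bits.
In bytes: 12220000/8 = 1530000 bytes.

1530000 bytes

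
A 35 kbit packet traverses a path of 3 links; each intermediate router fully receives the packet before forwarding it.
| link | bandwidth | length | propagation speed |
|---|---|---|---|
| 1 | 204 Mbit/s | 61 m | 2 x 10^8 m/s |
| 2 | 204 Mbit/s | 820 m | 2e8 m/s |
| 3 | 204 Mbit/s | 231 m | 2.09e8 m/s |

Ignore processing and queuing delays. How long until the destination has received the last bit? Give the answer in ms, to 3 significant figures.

0.520 ms

L = 35000 bits.
Transmission delay per hop = L/R = 35000/204000000 = 0.171569 ms; 3 hops → 0.514706 ms.
Propagation delays (d/s per hop): 0.000305, 0.0041, 0.00110526 ms; sum = 0.00551026 ms.
End-to-end = 0.520 ms.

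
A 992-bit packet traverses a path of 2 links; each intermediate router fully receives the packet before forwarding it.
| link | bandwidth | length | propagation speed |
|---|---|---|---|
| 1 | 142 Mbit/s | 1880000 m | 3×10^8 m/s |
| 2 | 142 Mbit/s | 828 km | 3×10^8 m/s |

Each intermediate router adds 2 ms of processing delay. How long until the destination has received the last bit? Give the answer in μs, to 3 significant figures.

Transmission delay per hop = L/R = 992/142000000 = 6.98592 μs; 2 hops → 13.9718 μs.
Propagation delays (d/s per hop): 6266.67, 2760 μs; sum = 9026.67 μs.
Processing at 1 router(s): 1 × 2 ms = 2000 μs.
End-to-end = 11000 μs.

11000 μs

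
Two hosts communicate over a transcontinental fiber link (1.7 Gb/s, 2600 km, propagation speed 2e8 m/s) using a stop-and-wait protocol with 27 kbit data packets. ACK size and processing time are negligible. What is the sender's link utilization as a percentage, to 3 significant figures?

t_tx = L/R = 27000/1700000000 = 1.58824e-05 s.
t_prop = 2600000/200000000 = 0.013 s; RTT = 0.026 s.
Cycle = t_tx + RTT = 0.0260159 s.
Utilization = t_tx / cycle = 1.58824e-05/0.0260159 = 0.0610 %.

0.0610 %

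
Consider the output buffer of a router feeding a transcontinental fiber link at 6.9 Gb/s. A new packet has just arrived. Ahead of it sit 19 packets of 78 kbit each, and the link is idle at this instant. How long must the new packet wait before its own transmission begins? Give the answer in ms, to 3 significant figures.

Each queued packet: L/R = 78000/6900000000 = 0.0113043 ms.
19 queued → 0.214783 ms.
Queuing delay = 0.215 ms.

0.215 ms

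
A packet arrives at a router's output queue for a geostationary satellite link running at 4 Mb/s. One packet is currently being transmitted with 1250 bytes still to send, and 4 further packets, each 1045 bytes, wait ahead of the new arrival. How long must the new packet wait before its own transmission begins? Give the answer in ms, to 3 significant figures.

Each queued packet: L/R = 8360/4000000 = 2.09 ms.
4 queued → 8.36 ms.
Plus remaining 10000 bits of current packet: 2.5 ms.
Queuing delay = 10.9 ms.

10.9 ms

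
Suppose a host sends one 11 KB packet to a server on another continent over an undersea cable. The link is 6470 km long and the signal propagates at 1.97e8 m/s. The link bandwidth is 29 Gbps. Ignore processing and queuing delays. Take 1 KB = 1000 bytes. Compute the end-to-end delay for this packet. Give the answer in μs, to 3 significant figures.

32800 μs

L = 88000 bits.
Transmission delay = L/R = 88000 / 29000000000 = 3.03448 μs.
Propagation delay = d/s = 6470000 m / 197000000 m/s = 32842.6 μs.
Total = 32800 μs.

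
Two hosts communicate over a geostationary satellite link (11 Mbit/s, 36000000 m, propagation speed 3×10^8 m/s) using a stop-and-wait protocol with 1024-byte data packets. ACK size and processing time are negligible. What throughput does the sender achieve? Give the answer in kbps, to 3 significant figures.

t_tx = L/R = 8192/11000000 = 0.000744727 s.
t_prop = 36000000/300000000 = 0.12 s; RTT = 0.24 s.
Cycle = t_tx + RTT = 0.240745 s.
Throughput = L / cycle = 8192 / 0.240745 = 34.0 kbps.

34.0 kbps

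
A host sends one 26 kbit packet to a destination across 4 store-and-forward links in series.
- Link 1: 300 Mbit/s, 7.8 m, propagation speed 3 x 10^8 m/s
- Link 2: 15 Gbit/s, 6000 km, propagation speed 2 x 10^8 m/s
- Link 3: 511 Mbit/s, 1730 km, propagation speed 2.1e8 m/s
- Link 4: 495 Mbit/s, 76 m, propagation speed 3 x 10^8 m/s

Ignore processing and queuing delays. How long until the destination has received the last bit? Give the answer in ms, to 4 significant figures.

38.43 ms

L = 26000 bits.
Transmission delays (L/R per hop): 0.0866667, 0.00173333, 0.0508806, 0.0525253 ms; sum = 0.191806 ms.
Propagation delays (d/s per hop): 2.6e-05, 30, 8.2381, 0.000253333 ms; sum = 38.2384 ms.
End-to-end = 38.43 ms.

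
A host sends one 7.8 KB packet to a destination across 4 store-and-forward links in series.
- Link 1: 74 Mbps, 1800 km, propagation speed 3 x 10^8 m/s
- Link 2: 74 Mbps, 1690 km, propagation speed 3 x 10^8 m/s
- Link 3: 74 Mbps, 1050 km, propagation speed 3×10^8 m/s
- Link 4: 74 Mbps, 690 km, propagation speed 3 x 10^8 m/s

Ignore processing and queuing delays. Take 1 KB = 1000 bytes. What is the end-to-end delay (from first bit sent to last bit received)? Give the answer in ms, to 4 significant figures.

20.81 ms

L = 62400 bits.
Transmission delay per hop = L/R = 62400/74000000 = 0.843243 ms; 4 hops → 3.37297 ms.
Propagation delays (d/s per hop): 6, 5.63333, 3.5, 2.3 ms; sum = 17.4333 ms.
End-to-end = 20.81 ms.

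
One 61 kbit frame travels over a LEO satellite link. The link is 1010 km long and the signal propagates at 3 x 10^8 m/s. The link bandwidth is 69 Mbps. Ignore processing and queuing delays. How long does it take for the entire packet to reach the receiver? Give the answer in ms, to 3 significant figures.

L = 61000 bits.
Transmission delay = L/R = 61000 / 69000000 = 0.884058 ms.
Propagation delay = d/s = 1010000 m / 300000000 m/s = 3.36667 ms.
Total = 4.25 ms.

4.25 ms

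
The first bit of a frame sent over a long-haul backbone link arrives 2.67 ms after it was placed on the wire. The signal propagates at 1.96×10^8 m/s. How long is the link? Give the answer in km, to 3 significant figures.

d = s × t_prop = 196000000 × 0.00267 = 523 km.

523 km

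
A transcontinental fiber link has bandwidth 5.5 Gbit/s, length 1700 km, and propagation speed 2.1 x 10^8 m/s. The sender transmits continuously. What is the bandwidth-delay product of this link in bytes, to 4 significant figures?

Propagation delay = 1700000 / 210000000 = 0.00809524 s.
BDP = R × t_prop = 5500000000 × 0.00809524 = 44523800 bits.
In bytes: 44523800/8 = 5565000 bytes.

5565000 bytes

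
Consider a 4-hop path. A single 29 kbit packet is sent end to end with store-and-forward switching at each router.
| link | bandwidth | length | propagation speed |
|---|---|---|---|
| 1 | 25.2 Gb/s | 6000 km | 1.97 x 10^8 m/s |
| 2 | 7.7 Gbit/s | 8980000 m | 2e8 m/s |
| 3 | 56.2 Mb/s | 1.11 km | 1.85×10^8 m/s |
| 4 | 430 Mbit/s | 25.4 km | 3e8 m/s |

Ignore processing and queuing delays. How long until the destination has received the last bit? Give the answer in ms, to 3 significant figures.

76.0 ms

L = 29000 bits.
Transmission delays (L/R per hop): 0.00115079, 0.00376623, 0.516014, 0.0674419 ms; sum = 0.588373 ms.
Propagation delays (d/s per hop): 30.4569, 44.9, 0.006, 0.0846667 ms; sum = 75.4475 ms.
End-to-end = 76.0 ms.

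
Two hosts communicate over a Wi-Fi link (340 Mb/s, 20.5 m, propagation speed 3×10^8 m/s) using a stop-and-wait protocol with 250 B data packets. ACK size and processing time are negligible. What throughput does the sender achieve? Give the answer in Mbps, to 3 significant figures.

t_tx = L/R = 2000/340000000 = 5.88235e-06 s.
t_prop = 20.5/300000000 = 6.83333e-08 s; RTT = 1.36667e-07 s.
Cycle = t_tx + RTT = 6.01902e-06 s.
Throughput = L / cycle = 2000 / 6.01902e-06 = 332 Mbps.

332 Mbps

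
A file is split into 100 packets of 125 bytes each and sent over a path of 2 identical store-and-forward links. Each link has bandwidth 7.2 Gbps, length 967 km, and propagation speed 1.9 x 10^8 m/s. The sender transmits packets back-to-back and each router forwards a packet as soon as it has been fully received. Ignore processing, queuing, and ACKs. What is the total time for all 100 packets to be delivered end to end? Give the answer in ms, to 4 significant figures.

10.19 ms

Per-hop transmission t_tx = L/R = 1000/7200000000 = 0.000138889 ms.
Per-hop propagation t_prop = 967000/190000000 = 5.08947 ms.
Pipeline fill: first packet needs 2·t_tx to clear all hops; remaining 99 packets each add one t_tx.
Total = (2+100-1)·t_tx + 2·t_prop = 101·0.000138889 + 2·5.08947 = 10.19 ms.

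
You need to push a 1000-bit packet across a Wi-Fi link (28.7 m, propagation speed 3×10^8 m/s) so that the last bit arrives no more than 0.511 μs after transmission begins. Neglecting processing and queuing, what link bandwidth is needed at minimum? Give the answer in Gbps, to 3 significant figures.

Propagation delay = 28.7 / 300000000 = 0.0956667 μs.
Transmission budget = 0.511 − 0.0956667 = 0.415333 μs.
R ≥ L / t_tx = 1000 bits / 4.15333e-07 s = 2.41 Gbps.

2.41 Gbps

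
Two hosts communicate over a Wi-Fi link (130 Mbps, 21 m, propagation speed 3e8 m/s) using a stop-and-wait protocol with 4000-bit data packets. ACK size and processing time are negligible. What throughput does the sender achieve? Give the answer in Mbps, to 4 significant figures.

129.4 Mbps

t_tx = L/R = 4000/130000000 = 3.07692e-05 s.
t_prop = 21/300000000 = 7e-08 s; RTT = 1.4e-07 s.
Cycle = t_tx + RTT = 3.09092e-05 s.
Throughput = L / cycle = 4000 / 3.09092e-05 = 129.4 Mbps.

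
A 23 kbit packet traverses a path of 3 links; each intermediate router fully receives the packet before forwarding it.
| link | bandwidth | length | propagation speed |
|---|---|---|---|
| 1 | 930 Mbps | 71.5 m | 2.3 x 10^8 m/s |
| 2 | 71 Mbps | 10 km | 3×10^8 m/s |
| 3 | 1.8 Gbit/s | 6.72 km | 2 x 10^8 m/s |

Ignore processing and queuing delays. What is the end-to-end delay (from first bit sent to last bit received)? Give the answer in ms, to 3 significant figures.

L = 23000 bits.
Transmission delays (L/R per hop): 0.0247312, 0.323944, 0.0127778 ms; sum = 0.361453 ms.
Propagation delays (d/s per hop): 0.00031087, 0.0333333, 0.0336 ms; sum = 0.0672442 ms.
End-to-end = 0.429 ms.

0.429 ms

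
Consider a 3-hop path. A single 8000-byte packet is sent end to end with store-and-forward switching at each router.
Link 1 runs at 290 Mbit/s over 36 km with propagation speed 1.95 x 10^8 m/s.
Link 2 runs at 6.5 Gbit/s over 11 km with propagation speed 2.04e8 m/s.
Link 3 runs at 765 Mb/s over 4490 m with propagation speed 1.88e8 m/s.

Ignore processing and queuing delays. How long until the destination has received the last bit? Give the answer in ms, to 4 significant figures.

0.5766 ms

L = 8000 × 8 = 64000 bits.
Transmission delays (L/R per hop): 0.22069, 0.00984615, 0.0836601 ms; sum = 0.314196 ms.
Propagation delays (d/s per hop): 0.184615, 0.0539216, 0.023883 ms; sum = 0.26242 ms.
End-to-end = 0.5766 ms.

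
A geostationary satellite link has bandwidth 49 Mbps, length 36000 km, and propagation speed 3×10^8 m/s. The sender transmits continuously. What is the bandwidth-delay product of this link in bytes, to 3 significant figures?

Propagation delay = 36000000 / 300000000 = 0.12 s.
BDP = R × t_prop = 49000000 × 0.12 = 5880000 bits.
In bytes: 5880000/8 = 735000 bytes.

735000 bytes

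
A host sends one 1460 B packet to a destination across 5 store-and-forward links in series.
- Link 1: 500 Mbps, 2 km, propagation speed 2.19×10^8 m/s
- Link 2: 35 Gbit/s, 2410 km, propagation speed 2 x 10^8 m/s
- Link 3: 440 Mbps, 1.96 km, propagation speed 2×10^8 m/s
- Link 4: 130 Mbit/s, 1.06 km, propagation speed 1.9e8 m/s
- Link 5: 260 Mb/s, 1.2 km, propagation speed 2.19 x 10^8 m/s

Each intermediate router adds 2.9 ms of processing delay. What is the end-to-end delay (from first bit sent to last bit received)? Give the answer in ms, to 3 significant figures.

L = 1460 × 8 = 11680 bits.
Transmission delays (L/R per hop): 0.02336, 0.000333714, 0.0265455, 0.0898462, 0.0449231 ms; sum = 0.185008 ms.
Propagation delays (d/s per hop): 0.00913242, 12.05, 0.0098, 0.00557895, 0.00547945 ms; sum = 12.08 ms.
Processing at 4 router(s): 4 × 2.9 ms = 11.6 ms.
End-to-end = 23.9 ms.

23.9 ms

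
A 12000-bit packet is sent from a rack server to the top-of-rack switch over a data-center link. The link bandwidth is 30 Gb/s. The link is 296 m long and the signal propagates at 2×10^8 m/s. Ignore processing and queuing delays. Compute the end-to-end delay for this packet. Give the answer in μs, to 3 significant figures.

1.88 μs

Transmission delay = L/R = 12000 / 30000000000 = 0.4 μs.
Propagation delay = d/s = 296 m / 200000000 m/s = 1.48 μs.
Total = 1.88 μs.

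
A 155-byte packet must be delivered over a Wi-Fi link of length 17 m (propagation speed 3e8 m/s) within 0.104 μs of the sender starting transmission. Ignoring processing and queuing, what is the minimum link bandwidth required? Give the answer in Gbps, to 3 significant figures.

26.2 Gbps

L = 1240 bits.
Propagation delay = 17 / 300000000 = 0.0566667 μs.
Transmission budget = 0.104 − 0.0566667 = 0.0473333 μs.
R ≥ L / t_tx = 1240 bits / 4.73333e-08 s = 26.2 Gbps.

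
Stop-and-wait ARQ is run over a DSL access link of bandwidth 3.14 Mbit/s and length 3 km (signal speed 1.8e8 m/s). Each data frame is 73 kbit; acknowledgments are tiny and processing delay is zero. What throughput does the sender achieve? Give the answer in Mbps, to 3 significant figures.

t_tx = L/R = 73000/3140000 = 0.0232484 s.
t_prop = 3000/180000000 = 1.66667e-05 s; RTT = 3.33333e-05 s.
Cycle = t_tx + RTT = 0.0232817 s.
Throughput = L / cycle = 73000 / 0.0232817 = 3.14 Mbps.

3.14 Mbps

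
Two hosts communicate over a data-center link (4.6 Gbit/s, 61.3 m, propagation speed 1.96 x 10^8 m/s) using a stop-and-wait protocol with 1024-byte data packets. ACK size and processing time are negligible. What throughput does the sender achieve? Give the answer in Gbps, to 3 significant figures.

t_tx = L/R = 8192/4600000000 = 1.78087e-06 s.
t_prop = 61.3/196000000 = 3.12755e-07 s; RTT = 6.2551e-07 s.
Cycle = t_tx + RTT = 2.40638e-06 s.
Throughput = L / cycle = 8192 / 2.40638e-06 = 3.40 Gbps.

3.40 Gbps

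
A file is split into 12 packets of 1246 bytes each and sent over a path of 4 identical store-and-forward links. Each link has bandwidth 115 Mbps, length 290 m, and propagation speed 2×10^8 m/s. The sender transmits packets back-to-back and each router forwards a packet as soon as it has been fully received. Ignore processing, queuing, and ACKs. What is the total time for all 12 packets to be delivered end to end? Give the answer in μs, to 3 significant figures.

1310 μs

Per-hop transmission t_tx = L/R = 9968/115000000 = 86.6783 μs.
Per-hop propagation t_prop = 290/200000000 = 1.45 μs.
Pipeline fill: first packet needs 4·t_tx to clear all hops; remaining 11 packets each add one t_tx.
Total = (4+12-1)·t_tx + 4·t_prop = 15·86.6783 + 4·1.45 = 1310 μs.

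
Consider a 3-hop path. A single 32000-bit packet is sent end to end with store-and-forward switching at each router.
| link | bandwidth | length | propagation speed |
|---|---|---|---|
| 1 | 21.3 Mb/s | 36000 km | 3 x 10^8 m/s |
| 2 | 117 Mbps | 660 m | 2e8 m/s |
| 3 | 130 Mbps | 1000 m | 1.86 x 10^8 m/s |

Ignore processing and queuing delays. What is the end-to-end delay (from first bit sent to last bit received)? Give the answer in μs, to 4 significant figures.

Transmission delays (L/R per hop): 1502.35, 273.504, 246.154 μs; sum = 2022.01 μs.
Propagation delays (d/s per hop): 120000, 3.3, 5.37634 μs; sum = 120009 μs.
End-to-end = 122000 μs.

122000 μs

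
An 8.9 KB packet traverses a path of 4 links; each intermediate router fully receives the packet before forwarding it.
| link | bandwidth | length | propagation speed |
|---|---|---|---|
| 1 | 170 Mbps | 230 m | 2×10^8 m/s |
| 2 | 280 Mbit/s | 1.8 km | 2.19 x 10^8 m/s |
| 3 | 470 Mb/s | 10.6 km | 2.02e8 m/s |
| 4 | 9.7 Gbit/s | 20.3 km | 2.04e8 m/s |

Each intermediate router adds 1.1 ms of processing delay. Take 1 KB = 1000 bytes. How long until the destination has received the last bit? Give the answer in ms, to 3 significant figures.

4.29 ms

L = 71200 bits.
Transmission delays (L/R per hop): 0.418824, 0.254286, 0.151489, 0.00734021 ms; sum = 0.831939 ms.
Propagation delays (d/s per hop): 0.00115, 0.00821918, 0.0524752, 0.0995098 ms; sum = 0.161354 ms.
Processing at 3 router(s): 3 × 1.1 ms = 3.3 ms.
End-to-end = 4.29 ms.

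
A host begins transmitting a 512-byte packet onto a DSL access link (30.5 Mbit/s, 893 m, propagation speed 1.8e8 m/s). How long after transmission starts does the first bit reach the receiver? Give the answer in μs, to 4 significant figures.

First bit experiences only propagation delay: d/s = 893/180000000 = 4.961 μs.

4.961 μs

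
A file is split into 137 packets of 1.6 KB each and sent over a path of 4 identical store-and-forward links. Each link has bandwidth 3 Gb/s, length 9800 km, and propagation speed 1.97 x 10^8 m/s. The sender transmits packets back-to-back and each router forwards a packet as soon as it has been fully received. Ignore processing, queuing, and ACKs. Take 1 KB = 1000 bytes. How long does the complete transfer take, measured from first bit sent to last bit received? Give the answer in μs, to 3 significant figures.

Per-hop transmission t_tx = L/R = 12800/3000000000 = 4.26667 μs.
Per-hop propagation t_prop = 9800000/197000000 = 49746.2 μs.
Pipeline fill: first packet needs 4·t_tx to clear all hops; remaining 136 packets each add one t_tx.
Total = (4+137-1)·t_tx + 4·t_prop = 140·4.26667 + 4·49746.2 = 200000 μs.

200000 μs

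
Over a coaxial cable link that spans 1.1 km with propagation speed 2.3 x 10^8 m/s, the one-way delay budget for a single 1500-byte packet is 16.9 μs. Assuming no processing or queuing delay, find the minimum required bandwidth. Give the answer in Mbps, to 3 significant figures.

L = 12000 bits.
Propagation delay = 1100 / 2.3e+08 = 4.78261 μs.
Transmission budget = 16.9 − 4.78261 = 12.1174 μs.
R ≥ L / t_tx = 12000 bits / 1.21174e-05 s = 990 Mbps.

990 Mbps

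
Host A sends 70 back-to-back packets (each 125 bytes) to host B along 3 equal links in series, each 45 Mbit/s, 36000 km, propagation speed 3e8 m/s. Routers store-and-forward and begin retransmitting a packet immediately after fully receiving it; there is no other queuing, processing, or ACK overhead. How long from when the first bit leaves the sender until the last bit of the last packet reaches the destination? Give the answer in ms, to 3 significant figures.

362 ms

Per-hop transmission t_tx = L/R = 1000/45000000 = 0.0222222 ms.
Per-hop propagation t_prop = 36000000/300000000 = 120 ms.
Pipeline fill: first packet needs 3·t_tx to clear all hops; remaining 69 packets each add one t_tx.
Total = (3+70-1)·t_tx + 3·t_prop = 72·0.0222222 + 3·120 = 362 ms.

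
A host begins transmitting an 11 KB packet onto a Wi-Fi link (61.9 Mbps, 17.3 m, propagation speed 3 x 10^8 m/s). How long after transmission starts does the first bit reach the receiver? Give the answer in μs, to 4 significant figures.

First bit experiences only propagation delay: d/s = 17.3/300000000 = 0.05767 μs.

0.05767 μs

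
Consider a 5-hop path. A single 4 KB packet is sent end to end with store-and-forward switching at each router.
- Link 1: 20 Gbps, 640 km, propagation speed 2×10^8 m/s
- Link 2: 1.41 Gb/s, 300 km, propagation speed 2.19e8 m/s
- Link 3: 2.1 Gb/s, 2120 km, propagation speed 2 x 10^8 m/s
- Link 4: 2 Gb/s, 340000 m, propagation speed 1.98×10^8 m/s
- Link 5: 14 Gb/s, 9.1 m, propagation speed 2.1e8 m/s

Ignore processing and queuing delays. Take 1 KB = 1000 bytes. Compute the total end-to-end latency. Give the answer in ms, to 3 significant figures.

16.9 ms

L = 32000 bits.
Transmission delays (L/R per hop): 0.0016, 0.022695, 0.0152381, 0.016, 0.00228571 ms; sum = 0.0578188 ms.
Propagation delays (d/s per hop): 3.2, 1.36986, 10.6, 1.71717, 4.33333e-05 ms; sum = 16.8871 ms.
End-to-end = 16.9 ms.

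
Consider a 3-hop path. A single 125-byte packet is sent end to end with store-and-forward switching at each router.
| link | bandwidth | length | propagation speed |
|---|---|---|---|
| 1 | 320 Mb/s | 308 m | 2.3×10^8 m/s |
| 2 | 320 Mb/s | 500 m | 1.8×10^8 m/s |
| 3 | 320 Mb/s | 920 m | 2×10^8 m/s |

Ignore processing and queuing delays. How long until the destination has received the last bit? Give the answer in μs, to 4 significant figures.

L = 125 × 8 = 1000 bits.
Transmission delay per hop = L/R = 1000/320000000 = 3.125 μs; 3 hops → 9.375 μs.
Propagation delays (d/s per hop): 1.33913, 2.77778, 4.6 μs; sum = 8.71691 μs.
End-to-end = 18.09 μs.

18.09 μs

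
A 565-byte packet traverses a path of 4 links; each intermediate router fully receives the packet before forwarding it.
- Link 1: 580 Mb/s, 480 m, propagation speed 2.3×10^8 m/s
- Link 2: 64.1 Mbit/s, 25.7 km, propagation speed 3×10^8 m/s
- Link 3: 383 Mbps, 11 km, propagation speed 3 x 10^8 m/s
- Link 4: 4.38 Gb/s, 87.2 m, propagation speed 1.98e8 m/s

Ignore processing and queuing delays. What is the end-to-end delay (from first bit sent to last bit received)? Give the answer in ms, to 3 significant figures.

L = 565 × 8 = 4520 bits.
Transmission delays (L/R per hop): 0.0077931, 0.0705148, 0.0118016, 0.00103196 ms; sum = 0.0911415 ms.
Propagation delays (d/s per hop): 0.00208696, 0.0856667, 0.0366667, 0.000440404 ms; sum = 0.124861 ms.
End-to-end = 0.216 ms.

0.216 ms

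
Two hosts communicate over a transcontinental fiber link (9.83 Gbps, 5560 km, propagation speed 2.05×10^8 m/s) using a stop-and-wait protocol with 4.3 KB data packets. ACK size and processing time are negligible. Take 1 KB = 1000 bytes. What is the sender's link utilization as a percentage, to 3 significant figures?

0.00645 %

t_tx = L/R = 34400/9830000000 = 3.49949e-06 s.
t_prop = 5560000/2.05e+08 = 0.027122 s; RTT = 0.0542439 s.
Cycle = t_tx + RTT = 0.0542474 s.
Utilization = t_tx / cycle = 3.49949e-06/0.0542474 = 0.00645 %.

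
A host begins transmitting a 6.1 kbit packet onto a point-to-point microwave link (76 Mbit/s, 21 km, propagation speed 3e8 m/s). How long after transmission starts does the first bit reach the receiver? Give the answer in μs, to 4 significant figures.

First bit experiences only propagation delay: d/s = 21000/300000000 = 70.00 μs.

70.00 μs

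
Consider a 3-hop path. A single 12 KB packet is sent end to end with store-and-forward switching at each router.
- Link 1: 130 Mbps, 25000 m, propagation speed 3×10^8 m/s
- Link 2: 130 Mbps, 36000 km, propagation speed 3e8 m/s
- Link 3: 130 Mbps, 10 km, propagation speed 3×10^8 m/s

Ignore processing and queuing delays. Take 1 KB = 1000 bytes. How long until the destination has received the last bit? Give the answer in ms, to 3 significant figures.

L = 96000 bits.
Transmission delay per hop = L/R = 96000/130000000 = 0.738462 ms; 3 hops → 2.21538 ms.
Propagation delays (d/s per hop): 0.0833333, 120, 0.0333333 ms; sum = 120.117 ms.
End-to-end = 122 ms.

122 ms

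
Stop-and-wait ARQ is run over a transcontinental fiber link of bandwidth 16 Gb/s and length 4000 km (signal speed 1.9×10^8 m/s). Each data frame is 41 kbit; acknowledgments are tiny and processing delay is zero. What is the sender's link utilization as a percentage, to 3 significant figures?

0.00609 %

t_tx = L/R = 41000/16000000000 = 2.5625e-06 s.
t_prop = 4000000/190000000 = 0.0210526 s; RTT = 0.0421053 s.
Cycle = t_tx + RTT = 0.0421078 s.
Utilization = t_tx / cycle = 2.5625e-06/0.0421078 = 0.00609 %.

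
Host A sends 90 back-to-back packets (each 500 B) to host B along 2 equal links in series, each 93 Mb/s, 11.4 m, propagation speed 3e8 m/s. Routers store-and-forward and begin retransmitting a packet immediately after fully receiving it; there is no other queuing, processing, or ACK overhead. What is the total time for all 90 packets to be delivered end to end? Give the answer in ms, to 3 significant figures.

Per-hop transmission t_tx = L/R = 4000/93000000 = 0.0430108 ms.
Per-hop propagation t_prop = 11.4/300000000 = 3.8e-05 ms.
Pipeline fill: first packet needs 2·t_tx to clear all hops; remaining 89 packets each add one t_tx.
Total = (2+90-1)·t_tx + 2·t_prop = 91·0.0430108 + 2·3.8e-05 = 3.91 ms.

3.91 ms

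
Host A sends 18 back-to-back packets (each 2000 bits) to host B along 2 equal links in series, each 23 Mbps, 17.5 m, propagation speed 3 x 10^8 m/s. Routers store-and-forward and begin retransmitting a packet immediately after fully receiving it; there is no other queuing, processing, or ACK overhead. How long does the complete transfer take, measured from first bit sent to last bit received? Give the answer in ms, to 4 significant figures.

Per-hop transmission t_tx = L/R = 2000/23000000 = 0.0869565 ms.
Per-hop propagation t_prop = 17.5/300000000 = 5.83333e-05 ms.
Pipeline fill: first packet needs 2·t_tx to clear all hops; remaining 17 packets each add one t_tx.
Total = (2+18-1)·t_tx + 2·t_prop = 19·0.0869565 + 2·5.83333e-05 = 1.652 ms.

1.652 ms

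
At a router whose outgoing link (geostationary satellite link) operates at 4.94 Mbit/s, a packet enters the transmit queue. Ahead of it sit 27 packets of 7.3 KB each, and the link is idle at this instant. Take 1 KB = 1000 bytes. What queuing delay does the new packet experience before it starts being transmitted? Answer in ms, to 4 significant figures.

Each queued packet: L/R = 58400/4940000 = 11.8219 ms.
27 queued → 319.19 ms.
Queuing delay = 319.2 ms.

319.2 ms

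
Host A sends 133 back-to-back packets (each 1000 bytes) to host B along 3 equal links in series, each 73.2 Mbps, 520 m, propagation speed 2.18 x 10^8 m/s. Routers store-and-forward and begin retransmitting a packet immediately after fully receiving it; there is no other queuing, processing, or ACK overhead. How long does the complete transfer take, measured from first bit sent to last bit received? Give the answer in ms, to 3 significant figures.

Per-hop transmission t_tx = L/R = 8000/73200000 = 0.10929 ms.
Per-hop propagation t_prop = 520/2.18e+08 = 0.00238532 ms.
Pipeline fill: first packet needs 3·t_tx to clear all hops; remaining 132 packets each add one t_tx.
Total = (3+133-1)·t_tx + 3·t_prop = 135·0.10929 + 3·0.00238532 = 14.8 ms.

14.8 ms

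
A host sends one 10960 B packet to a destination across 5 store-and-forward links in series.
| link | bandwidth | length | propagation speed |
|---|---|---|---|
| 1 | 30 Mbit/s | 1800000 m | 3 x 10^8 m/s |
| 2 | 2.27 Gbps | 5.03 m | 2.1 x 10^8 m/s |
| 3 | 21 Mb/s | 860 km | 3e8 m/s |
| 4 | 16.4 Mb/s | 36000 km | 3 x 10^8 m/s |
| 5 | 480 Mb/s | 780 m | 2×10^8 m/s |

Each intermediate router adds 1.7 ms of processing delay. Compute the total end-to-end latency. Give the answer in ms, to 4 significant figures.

148.3 ms

L = 10960 × 8 = 87680 bits.
Transmission delays (L/R per hop): 2.92267, 0.0386256, 4.17524, 5.34634, 0.182667 ms; sum = 12.6655 ms.
Propagation delays (d/s per hop): 6, 2.39524e-05, 2.86667, 120, 0.0039 ms; sum = 128.871 ms.
Processing at 4 router(s): 4 × 1.7 ms = 6.8 ms.
End-to-end = 148.3 ms.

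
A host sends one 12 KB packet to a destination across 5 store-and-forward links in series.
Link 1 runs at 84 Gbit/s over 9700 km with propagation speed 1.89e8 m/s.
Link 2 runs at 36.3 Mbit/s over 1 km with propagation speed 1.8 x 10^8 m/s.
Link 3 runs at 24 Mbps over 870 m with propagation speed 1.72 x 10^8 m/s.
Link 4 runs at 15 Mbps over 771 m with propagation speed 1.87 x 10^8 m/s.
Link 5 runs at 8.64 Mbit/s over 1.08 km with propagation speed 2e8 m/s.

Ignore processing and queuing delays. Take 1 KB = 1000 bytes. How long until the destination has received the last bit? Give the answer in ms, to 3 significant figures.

L = 96000 bits.
Transmission delays (L/R per hop): 0.00114286, 2.64463, 4, 6.4, 11.1111 ms; sum = 24.1569 ms.
Propagation delays (d/s per hop): 51.3228, 0.00555556, 0.00505814, 0.00412299, 0.0054 ms; sum = 51.3429 ms.
End-to-end = 75.5 ms.

75.5 ms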